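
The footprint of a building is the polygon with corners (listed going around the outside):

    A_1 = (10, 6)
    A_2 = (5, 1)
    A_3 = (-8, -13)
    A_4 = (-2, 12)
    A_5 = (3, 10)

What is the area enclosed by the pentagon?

Apply the surveyor's formula: 2A = Σ (x_i·y_{i+1} − x_{i+1}·y_i), indices taken mod 5.
Σ = (-20) + (-57) + (-122) + (-56) + (-82) = -337
Area = |Σ|/2 = 168.5.

168.5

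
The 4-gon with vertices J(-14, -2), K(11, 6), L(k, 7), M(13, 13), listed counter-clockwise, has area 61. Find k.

Write out the shoelace sum; only the two edges meeting at L involve k:
2·Area = [(11·7 − k·6) + (k·13 − 13·7)] + 94
       = 7·k + 80 = 122
⇒ k = 6.

6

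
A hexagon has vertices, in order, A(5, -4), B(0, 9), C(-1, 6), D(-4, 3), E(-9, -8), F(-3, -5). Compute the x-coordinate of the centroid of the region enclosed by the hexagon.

Apply the shoelace (surveyor's) formula. First the cross-terms c_i = x_i·y_{i+1} − x_{i+1}·y_i:
  45, 9, 21, 59, 21, 37  ⇒  2A = 192, A = 96.
Then Σ (x_i + x_{i+1})·c_i = -834, so x̄ = -834 / (6·96) = -139/96.

-139/96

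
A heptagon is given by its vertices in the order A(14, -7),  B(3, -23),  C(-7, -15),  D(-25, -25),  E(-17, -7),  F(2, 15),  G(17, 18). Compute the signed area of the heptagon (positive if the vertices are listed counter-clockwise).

Apply the shoelace (surveyor's) formula: 2A = Σ (x_i·y_{i+1} − x_{i+1}·y_i), indices taken mod 7.
Σ = (-301) + (-206) + (-200) + (-250) + (-241) + (-219) + (-371) = -1788
Signed area = Σ/2 = -894 (negative ⇒ clockwise traversal).

-894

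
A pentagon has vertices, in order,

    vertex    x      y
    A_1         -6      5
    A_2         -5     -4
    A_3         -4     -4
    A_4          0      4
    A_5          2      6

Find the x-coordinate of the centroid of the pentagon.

Apply the shoelace (surveyor's) formula. First the cross-terms c_i = x_i·y_{i+1} − x_{i+1}·y_i:
  49, 4, -16, -8, 46  ⇒  2A = 75, A = 37.5.
Then Σ (x_i + x_{i+1})·c_i = -711, so x̄ = -711 / (6·37.5) = -3.16.

-3.16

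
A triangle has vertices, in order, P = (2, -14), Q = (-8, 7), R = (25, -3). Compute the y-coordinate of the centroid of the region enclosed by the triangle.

Apply the shoelace formula. First the cross-terms c_i = x_i·y_{i+1} − x_{i+1}·y_i:
  -98, -151, -344  ⇒  2A = -593, A = -296.5.
Then Σ (y_i + y_{i+1})·c_i = 5930, so ȳ = 5930 / (6·(-296.5)) = -10/3.

-10/3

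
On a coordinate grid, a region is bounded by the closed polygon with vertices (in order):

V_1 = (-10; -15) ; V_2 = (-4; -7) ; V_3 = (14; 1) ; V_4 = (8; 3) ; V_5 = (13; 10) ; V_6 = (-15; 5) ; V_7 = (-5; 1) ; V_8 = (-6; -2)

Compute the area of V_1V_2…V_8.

245

Apply the shoelace formula: 2A = Σ (x_i·y_{i+1} − x_{i+1}·y_i), indices taken mod 8.
Cross-terms: 10, 94, 34, 41, 215, 10, 16, 70  ⇒  Σ = 490
Area = |Σ|/2 = 245.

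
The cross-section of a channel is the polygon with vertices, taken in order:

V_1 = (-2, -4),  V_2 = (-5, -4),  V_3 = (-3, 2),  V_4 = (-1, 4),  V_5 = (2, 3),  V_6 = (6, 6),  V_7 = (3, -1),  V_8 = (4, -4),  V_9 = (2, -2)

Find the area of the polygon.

52.5

Apply Gauss's area formula: 2A = Σ (x_i·y_{i+1} − x_{i+1}·y_i), indices taken mod 9.
Cross-terms: -12, -22, -10, -11, -6, -24, -8, 0, -12  ⇒  Σ = -105
Area = |Σ|/2 = 52.5.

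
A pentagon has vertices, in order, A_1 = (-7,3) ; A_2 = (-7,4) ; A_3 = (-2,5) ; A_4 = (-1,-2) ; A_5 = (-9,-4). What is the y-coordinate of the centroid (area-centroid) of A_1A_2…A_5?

21/47

Apply the shoelace (surveyor's) formula. First the cross-terms c_i = x_i·y_{i+1} − x_{i+1}·y_i:
  -7, -27, 9, -14, -55  ⇒  2A = -94, A = -47.
Then Σ (y_i + y_{i+1})·c_i = -126, so ȳ = -126 / (6·(-47)) = 21/47.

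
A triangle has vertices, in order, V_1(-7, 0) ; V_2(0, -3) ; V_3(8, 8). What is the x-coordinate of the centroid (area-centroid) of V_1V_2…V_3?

Apply the shoelace (surveyor's) formula. First the cross-terms c_i = x_i·y_{i+1} − x_{i+1}·y_i:
  21, 24, 56  ⇒  2A = 101, A = 50.5.
Then Σ (x_i + x_{i+1})·c_i = 101, so x̄ = 101 / (6·50.5) = 1/3.

1/3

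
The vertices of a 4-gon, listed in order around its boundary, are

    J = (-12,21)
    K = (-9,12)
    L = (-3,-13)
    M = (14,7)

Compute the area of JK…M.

Apply the shoelace (surveyor's) formula: 2A = Σ (x_i·y_{i+1} − x_{i+1}·y_i), indices taken mod 4.
J→K: (-12)(12) − (-9)(21) = 45
K→L: (-9)(-13) − (-3)(12) = 153
L→M: (-3)(7) − (14)(-13) = 161
M→J: (14)(21) − (-12)(7) = 378
Σ = 737
Area = |Σ|/2 = 368.5.

368.5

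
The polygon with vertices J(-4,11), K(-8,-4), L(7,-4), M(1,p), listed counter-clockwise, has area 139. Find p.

Write out the shoelace sum; only the two edges meeting at M involve p:
2·Area = [(7·p − 1·(-4)) + (1·11 − (-4)·p)] + 164
       = 11·p + 179 = 278
⇒ p = 9.

9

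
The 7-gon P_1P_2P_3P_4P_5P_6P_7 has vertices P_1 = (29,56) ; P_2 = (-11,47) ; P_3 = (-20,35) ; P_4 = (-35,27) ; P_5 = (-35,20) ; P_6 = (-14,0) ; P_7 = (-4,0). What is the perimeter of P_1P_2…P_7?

184

|P_1P_2| = √((-40)² + (-9)²) = √1681 = 41
|P_2P_3| = √((-9)² + (-12)²) = √225 = 15
|P_3P_4| = √((-15)² + (-8)²) = √289 = 17
|P_4P_5| = √((0)² + (-7)²) = √49 = 7
|P_5P_6| = √((21)² + (-20)²) = √841 = 29
|P_6P_7| = √((10)² + (0)²) = √100 = 10
|P_7P_1| = √((33)² + (56)²) = √4225 = 65
Perimeter = 41 + 15 + 17 + 7 + 29 + 10 + 65 = 184.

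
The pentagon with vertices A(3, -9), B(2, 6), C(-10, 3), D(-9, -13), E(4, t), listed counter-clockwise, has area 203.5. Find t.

Write out the shoelace sum; only the two edges meeting at E involve t:
2·Area = [((-9)·t − 4·(-13)) + (4·(-9) − 3·t)] + 259
       = -12·t + 275 = 407
⇒ t = -11.

-11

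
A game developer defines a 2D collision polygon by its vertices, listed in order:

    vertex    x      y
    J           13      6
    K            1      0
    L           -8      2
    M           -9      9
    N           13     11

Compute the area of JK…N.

Apply the surveyor's formula: 2A = Σ (x_i·y_{i+1} − x_{i+1}·y_i), indices taken mod 5.
Σ = (-6) + (2) + (-54) + (-216) + (-65) = -339
Area = |Σ|/2 = 169.5.

169.5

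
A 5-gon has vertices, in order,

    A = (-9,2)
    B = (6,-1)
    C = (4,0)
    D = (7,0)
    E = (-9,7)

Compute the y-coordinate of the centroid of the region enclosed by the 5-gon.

2.6

Apply the shoelace (surveyor's) formula. First the cross-terms c_i = x_i·y_{i+1} − x_{i+1}·y_i:
  -3, 4, 0, 49, 45  ⇒  2A = 95, A = 47.5.
Then Σ (y_i + y_{i+1})·c_i = 741, so ȳ = 741 / (6·47.5) = 2.6.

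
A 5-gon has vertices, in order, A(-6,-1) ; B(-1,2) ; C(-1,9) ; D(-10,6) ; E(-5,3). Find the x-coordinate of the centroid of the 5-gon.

Apply the shoelace (surveyor's) formula. First the cross-terms c_i = x_i·y_{i+1} − x_{i+1}·y_i:
  -13, -7, 84, 0, 23  ⇒  2A = 87, A = 43.5.
Then Σ (x_i + x_{i+1})·c_i = -1072, so x̄ = -1072 / (6·43.5) = -1072/261.

-1072/261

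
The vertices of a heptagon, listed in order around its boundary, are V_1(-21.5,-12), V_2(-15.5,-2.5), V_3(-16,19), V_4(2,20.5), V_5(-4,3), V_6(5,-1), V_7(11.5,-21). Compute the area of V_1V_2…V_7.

Apply the surveyor's formula: 2A = Σ (x_i·y_{i+1} − x_{i+1}·y_i), indices taken mod 7.
Cross-terms: -132.25, -334.5, -366, 88, -11, -93.5, -589.5  ⇒  Σ = -1438.75
Area = |Σ|/2 = 719.375.

719.375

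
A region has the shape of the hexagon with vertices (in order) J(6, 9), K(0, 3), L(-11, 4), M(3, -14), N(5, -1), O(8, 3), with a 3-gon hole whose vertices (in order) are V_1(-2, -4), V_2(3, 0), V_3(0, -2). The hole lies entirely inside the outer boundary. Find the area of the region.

167.5

Outer boundary:
Σ = (18) + (33) + (142) + (67) + (23) + (54) = 337
Area = |Σ|/2 = 168.5.
Hole:
Σ = (12) + (-6) + (-4) = 2
Area = |Σ|/2 = 1.
Net area = 168.5 − 1 = 167.5.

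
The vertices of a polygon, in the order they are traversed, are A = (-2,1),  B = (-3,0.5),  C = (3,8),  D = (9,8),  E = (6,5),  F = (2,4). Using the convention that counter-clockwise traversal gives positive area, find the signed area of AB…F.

-25.25

Σ = (2) + (-25.5) + (-48) + (-3) + (14) + (10) = -50.5
Signed area = Σ/2 = -25.25 (negative ⇒ clockwise traversal).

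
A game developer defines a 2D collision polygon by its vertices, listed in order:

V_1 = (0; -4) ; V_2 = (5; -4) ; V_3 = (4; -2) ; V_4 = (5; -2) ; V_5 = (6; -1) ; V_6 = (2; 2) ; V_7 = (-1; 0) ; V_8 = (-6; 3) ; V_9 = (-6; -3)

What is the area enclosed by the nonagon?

Apply Gauss's area formula: 2A = Σ (x_i·y_{i+1} − x_{i+1}·y_i), indices taken mod 9.
Σ = (20) + (6) + (2) + (7) + (14) + (2) + (-3) + (36) + (24) = 108
Area = |Σ|/2 = 54.

54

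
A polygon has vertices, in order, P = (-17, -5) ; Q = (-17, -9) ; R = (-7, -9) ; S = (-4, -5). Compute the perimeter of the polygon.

|PQ| = √((0)² + (-4)²) = √16 = 4
|QR| = √((10)² + (0)²) = √100 = 10
|RS| = √((3)² + (4)²) = √25 = 5
|SP| = √((-13)² + (0)²) = √169 = 13
Perimeter = 4 + 10 + 5 + 13 = 32.

32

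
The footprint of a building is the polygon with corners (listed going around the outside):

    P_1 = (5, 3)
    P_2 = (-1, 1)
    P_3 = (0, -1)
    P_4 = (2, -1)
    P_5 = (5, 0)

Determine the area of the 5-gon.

15.5

Σ = (8) + (1) + (2) + (5) + (15) = 31
Area = |Σ|/2 = 15.5.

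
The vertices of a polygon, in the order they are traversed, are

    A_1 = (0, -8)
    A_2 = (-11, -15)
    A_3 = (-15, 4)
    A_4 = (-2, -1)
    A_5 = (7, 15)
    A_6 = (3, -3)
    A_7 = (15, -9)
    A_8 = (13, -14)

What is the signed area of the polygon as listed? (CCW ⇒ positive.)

-301

A_1→A_2: (0)(-15) − (-11)(-8) = -88
A_2→A_3: (-11)(4) − (-15)(-15) = -269
A_3→A_4: (-15)(-1) − (-2)(4) = 23
A_4→A_5: (-2)(15) − (7)(-1) = -23
A_5→A_6: (7)(-3) − (3)(15) = -66
A_6→A_7: (3)(-9) − (15)(-3) = 18
A_7→A_8: (15)(-14) − (13)(-9) = -93
A_8→A_1: (13)(-8) − (0)(-14) = -104
Σ = -602
Signed area = Σ/2 = -301 (negative ⇒ clockwise traversal).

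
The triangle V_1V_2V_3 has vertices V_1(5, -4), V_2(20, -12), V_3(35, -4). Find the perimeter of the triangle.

64

|V_1V_2| = √((15)² + (-8)²) = √289 = 17
|V_2V_3| = √((15)² + (8)²) = √289 = 17
|V_3V_1| = √((-30)² + (0)²) = √900 = 30
Perimeter = 17 + 17 + 30 = 64.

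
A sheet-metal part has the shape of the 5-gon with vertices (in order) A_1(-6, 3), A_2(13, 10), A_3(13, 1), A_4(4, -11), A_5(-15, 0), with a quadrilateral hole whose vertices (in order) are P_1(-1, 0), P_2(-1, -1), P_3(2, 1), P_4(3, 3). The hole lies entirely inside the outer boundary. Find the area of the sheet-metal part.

Outer boundary:
A_1→A_2: (-6)(10) − (13)(3) = -99
A_2→A_3: (13)(1) − (13)(10) = -117
A_3→A_4: (13)(-11) − (4)(1) = -147
A_4→A_5: (4)(0) − (-15)(-11) = -165
A_5→A_1: (-15)(3) − (-6)(0) = -45
Σ = -573
Area = |Σ|/2 = 286.5.
Hole:
Apply the shoelace (surveyor's) formula: 2A = Σ (x_i·y_{i+1} − x_{i+1}·y_i), indices taken mod 4.
P_1→P_2: (-1)(-1) − (-1)(0) = 1
P_2→P_3: (-1)(1) − (2)(-1) = 1
P_3→P_4: (2)(3) − (3)(1) = 3
P_4→P_1: (3)(0) − (-1)(3) = 3
Σ = 8
Area = |Σ|/2 = 4.
Net area = 286.5 − 4 = 282.5.

282.5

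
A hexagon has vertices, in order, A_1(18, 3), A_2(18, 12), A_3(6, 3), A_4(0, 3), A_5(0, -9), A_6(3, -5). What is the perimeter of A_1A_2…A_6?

|A_1A_2| = √((0)² + (9)²) = √81 = 9
|A_2A_3| = √((-12)² + (-9)²) = √225 = 15
|A_3A_4| = √((-6)² + (0)²) = √36 = 6
|A_4A_5| = √((0)² + (-12)²) = √144 = 12
|A_5A_6| = √((3)² + (4)²) = √25 = 5
|A_6A_1| = √((15)² + (8)²) = √289 = 17
Perimeter = 9 + 15 + 6 + 12 + 5 + 17 = 64.

64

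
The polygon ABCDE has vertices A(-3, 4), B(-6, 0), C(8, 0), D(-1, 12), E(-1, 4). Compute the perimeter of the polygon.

44

|AB| = √((-3)² + (-4)²) = √25 = 5
|BC| = √((14)² + (0)²) = √196 = 14
|CD| = √((-9)² + (12)²) = √225 = 15
|DE| = √((0)² + (-8)²) = √64 = 8
|EA| = √((-2)² + (0)²) = √4 = 2
Perimeter = 5 + 14 + 15 + 8 + 2 = 44.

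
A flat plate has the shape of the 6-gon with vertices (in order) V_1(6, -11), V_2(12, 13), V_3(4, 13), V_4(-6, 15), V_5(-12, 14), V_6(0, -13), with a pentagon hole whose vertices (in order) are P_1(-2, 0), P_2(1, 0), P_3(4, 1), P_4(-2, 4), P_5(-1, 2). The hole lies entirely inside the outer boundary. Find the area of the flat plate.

379.5

Outer boundary:
Apply the surveyor's formula: 2A = Σ (x_i·y_{i+1} − x_{i+1}·y_i), indices taken mod 6.
Σ = (210) + (104) + (138) + (96) + (156) + (78) = 782
Area = |Σ|/2 = 391.
Hole:
Apply Gauss's area formula: 2A = Σ (x_i·y_{i+1} − x_{i+1}·y_i), indices taken mod 5.
P_1→P_2: (-2)(0) − (1)(0) = 0
P_2→P_3: (1)(1) − (4)(0) = 1
P_3→P_4: (4)(4) − (-2)(1) = 18
P_4→P_5: (-2)(2) − (-1)(4) = 0
P_5→P_1: (-1)(0) − (-2)(2) = 4
Σ = 23
Area = |Σ|/2 = 11.5.
Net area = 391 − 11.5 = 379.5.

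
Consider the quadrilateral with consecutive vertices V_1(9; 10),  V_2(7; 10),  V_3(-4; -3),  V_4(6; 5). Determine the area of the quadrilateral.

Apply the shoelace (surveyor's) formula: 2A = Σ (x_i·y_{i+1} − x_{i+1}·y_i), indices taken mod 4.
Cross-terms: 20, 19, -2, 15  ⇒  Σ = 52
Area = |Σ|/2 = 26.

26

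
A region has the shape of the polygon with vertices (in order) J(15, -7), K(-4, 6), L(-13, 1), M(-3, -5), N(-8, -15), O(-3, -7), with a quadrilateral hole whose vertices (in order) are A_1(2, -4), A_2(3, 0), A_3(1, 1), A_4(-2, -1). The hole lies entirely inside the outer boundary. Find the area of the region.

Outer boundary:
Σ = (62) + (74) + (68) + (5) + (11) + (126) = 346
Area = |Σ|/2 = 173.
Hole:
Σ = (12) + (3) + (1) + (10) = 26
Area = |Σ|/2 = 13.
Net area = 173 − 13 = 160.

160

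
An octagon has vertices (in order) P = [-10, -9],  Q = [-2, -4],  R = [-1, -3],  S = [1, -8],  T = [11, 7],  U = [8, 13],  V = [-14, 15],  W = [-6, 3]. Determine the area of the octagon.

Apply the shoelace formula: 2A = Σ (x_i·y_{i+1} − x_{i+1}·y_i), indices taken mod 8.
P→Q: (-10)(-4) − (-2)(-9) = 22
Q→R: (-2)(-3) − (-1)(-4) = 2
R→S: (-1)(-8) − (1)(-3) = 11
S→T: (1)(7) − (11)(-8) = 95
T→U: (11)(13) − (8)(7) = 87
U→V: (8)(15) − (-14)(13) = 302
V→W: (-14)(3) − (-6)(15) = 48
W→P: (-6)(-9) − (-10)(3) = 84
Σ = 651
Area = |Σ|/2 = 325.5.

325.5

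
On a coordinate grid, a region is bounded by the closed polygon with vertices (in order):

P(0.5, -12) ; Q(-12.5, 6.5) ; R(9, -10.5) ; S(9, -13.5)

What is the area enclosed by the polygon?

101.125

Apply the surveyor's formula: 2A = Σ (x_i·y_{i+1} − x_{i+1}·y_i), indices taken mod 4.
P→Q: (0.5)(6.5) − (-12.5)(-12) = -146.75
Q→R: (-12.5)(-10.5) − (9)(6.5) = 72.75
R→S: (9)(-13.5) − (9)(-10.5) = -27
S→P: (9)(-12) − (0.5)(-13.5) = -101.25
Σ = -202.25
Area = |Σ|/2 = 101.125.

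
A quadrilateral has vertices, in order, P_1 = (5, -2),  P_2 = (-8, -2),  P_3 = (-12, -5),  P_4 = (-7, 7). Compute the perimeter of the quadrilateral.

|P_1P_2| = √((-13)² + (0)²) = √169 = 13
|P_2P_3| = √((-4)² + (-3)²) = √25 = 5
|P_3P_4| = √((5)² + (12)²) = √169 = 13
|P_4P_1| = √((12)² + (-9)²) = √225 = 15
Perimeter = 13 + 5 + 13 + 15 = 46.

46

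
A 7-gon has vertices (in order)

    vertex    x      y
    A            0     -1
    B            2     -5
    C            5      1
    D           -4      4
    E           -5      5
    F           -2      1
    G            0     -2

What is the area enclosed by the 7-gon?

31

Apply the shoelace formula: 2A = Σ (x_i·y_{i+1} − x_{i+1}·y_i), indices taken mod 7.
Cross-terms: 2, 27, 24, 0, 5, 4, 0  ⇒  Σ = 62
Area = |Σ|/2 = 31.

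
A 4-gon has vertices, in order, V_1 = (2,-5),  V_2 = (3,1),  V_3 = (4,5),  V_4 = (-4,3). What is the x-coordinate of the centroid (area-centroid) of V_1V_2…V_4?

67/111

Apply Gauss's area formula. First the cross-terms c_i = x_i·y_{i+1} − x_{i+1}·y_i:
  17, 11, 32, 14  ⇒  2A = 74, A = 37.
Then Σ (x_i + x_{i+1})·c_i = 134, so x̄ = 134 / (6·37) = 67/111.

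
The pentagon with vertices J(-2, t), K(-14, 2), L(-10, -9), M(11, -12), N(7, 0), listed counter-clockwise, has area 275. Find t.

Write out the shoelace sum; only the two edges meeting at J involve t:
2·Area = [(7·t − (-2)·0) + ((-2)·2 − (-14)·t)] + 449
       = 21·t + 445 = 550
⇒ t = 5.

5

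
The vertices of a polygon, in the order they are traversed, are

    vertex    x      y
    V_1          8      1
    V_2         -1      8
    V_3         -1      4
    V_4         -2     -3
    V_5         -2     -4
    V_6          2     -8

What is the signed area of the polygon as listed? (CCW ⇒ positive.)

86

Σ = (65) + (4) + (11) + (2) + (24) + (66) = 172
Signed area = Σ/2 = 86 (positive ⇒ counter-clockwise traversal).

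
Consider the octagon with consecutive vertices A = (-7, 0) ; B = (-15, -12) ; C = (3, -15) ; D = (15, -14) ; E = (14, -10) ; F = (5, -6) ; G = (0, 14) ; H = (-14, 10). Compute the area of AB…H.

438

Σ = (84) + (261) + (183) + (46) + (-34) + (70) + (196) + (70) = 876
Area = |Σ|/2 = 438.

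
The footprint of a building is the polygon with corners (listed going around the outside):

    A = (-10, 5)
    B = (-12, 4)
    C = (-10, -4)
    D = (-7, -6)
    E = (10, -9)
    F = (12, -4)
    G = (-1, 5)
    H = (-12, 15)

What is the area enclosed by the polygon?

Σ = (20) + (88) + (32) + (123) + (68) + (56) + (45) + (90) = 522
Area = |Σ|/2 = 261.

261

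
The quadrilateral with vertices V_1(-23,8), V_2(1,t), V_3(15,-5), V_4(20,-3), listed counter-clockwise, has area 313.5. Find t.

The doubled signed area Σ (x_i y_{i+1} − x_{i+1} y_i) is linear in t.
With t=0 it equals 133; the coefficient of t is -38 (from the two edges through V_2).
So -38·t + 133 = 2·313.5 = 627 ⇒ t = -13.

-13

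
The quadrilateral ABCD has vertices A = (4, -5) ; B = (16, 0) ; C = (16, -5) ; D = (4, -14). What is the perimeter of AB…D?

42

|AB| = √((12)² + (5)²) = √169 = 13
|BC| = √((0)² + (-5)²) = √25 = 5
|CD| = √((-12)² + (-9)²) = √225 = 15
|DA| = √((0)² + (9)²) = √81 = 9
Perimeter = 13 + 5 + 15 + 9 = 42.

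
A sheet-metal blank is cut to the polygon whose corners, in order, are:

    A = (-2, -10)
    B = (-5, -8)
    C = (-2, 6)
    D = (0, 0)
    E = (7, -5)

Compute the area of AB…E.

Apply the shoelace formula: 2A = Σ (x_i·y_{i+1} − x_{i+1}·y_i), indices taken mod 5.
A→B: (-2)(-8) − (-5)(-10) = -34
B→C: (-5)(6) − (-2)(-8) = -46
C→D: (-2)(0) − (0)(6) = 0
D→E: (0)(-5) − (7)(0) = 0
E→A: (7)(-10) − (-2)(-5) = -80
Σ = -160
Area = |Σ|/2 = 80.

80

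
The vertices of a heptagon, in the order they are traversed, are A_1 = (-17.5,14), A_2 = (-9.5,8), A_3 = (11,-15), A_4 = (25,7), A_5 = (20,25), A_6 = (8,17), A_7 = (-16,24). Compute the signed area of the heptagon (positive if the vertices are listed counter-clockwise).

892.25

A_1→A_2: (-17.5)(8) − (-9.5)(14) = -7
A_2→A_3: (-9.5)(-15) − (11)(8) = 54.5
A_3→A_4: (11)(7) − (25)(-15) = 452
A_4→A_5: (25)(25) − (20)(7) = 485
A_5→A_6: (20)(17) − (8)(25) = 140
A_6→A_7: (8)(24) − (-16)(17) = 464
A_7→A_1: (-16)(14) − (-17.5)(24) = 196
Σ = 1784.5
Signed area = Σ/2 = 892.25 (positive ⇒ counter-clockwise traversal).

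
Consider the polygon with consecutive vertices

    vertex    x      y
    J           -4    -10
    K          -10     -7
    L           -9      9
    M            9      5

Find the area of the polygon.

210.5

Apply the surveyor's formula: 2A = Σ (x_i·y_{i+1} − x_{i+1}·y_i), indices taken mod 4.
Σ = (-72) + (-153) + (-126) + (-70) = -421
Area = |Σ|/2 = 210.5.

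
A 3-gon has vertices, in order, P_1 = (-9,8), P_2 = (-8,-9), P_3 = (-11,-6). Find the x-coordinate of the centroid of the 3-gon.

Apply Gauss's area formula. First the cross-terms c_i = x_i·y_{i+1} − x_{i+1}·y_i:
  145, -51, -142  ⇒  2A = -48, A = -24.
Then Σ (x_i + x_{i+1})·c_i = 1344, so x̄ = 1344 / (6·(-24)) = -28/3.

-28/3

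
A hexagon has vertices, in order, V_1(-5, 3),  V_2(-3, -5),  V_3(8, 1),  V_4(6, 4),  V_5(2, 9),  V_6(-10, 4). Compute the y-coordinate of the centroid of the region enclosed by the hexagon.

Apply Gauss's area formula. First the cross-terms c_i = x_i·y_{i+1} − x_{i+1}·y_i:
  34, 37, 26, 46, 98, -10  ⇒  2A = 231, A = 115.5.
Then Σ (y_i + y_{i+1})·c_i = 1716, so ȳ = 1716 / (6·115.5) = 52/21.

52/21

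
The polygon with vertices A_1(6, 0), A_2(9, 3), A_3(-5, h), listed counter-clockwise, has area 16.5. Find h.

0

Write out the shoelace sum; only the two edges meeting at A_3 involve h:
2·Area = [(9·h − (-5)·3) + ((-5)·0 − 6·h)] + 18
       = 3·h + 33 = 33
⇒ h = 0.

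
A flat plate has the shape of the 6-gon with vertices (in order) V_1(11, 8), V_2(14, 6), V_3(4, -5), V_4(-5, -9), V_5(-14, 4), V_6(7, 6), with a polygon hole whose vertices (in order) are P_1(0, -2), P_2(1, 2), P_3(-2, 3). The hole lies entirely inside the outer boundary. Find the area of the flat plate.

228

Outer boundary:
Apply Gauss's area formula: 2A = Σ (x_i·y_{i+1} − x_{i+1}·y_i), indices taken mod 6.
Cross-terms: -46, -94, -61, -146, -112, -10  ⇒  Σ = -469
Area = |Σ|/2 = 234.5.
Hole:
P_1→P_2: (0)(2) − (1)(-2) = 2
P_2→P_3: (1)(3) − (-2)(2) = 7
P_3→P_1: (-2)(-2) − (0)(3) = 4
Σ = 13
Area = |Σ|/2 = 6.5.
Net area = 234.5 − 6.5 = 228.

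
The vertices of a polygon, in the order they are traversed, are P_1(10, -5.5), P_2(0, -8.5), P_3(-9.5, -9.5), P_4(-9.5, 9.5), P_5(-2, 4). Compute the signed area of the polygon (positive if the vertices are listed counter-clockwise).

Σ = (-85) + (-80.75) + (-180.5) + (-19) + (-29) = -394.25
Signed area = Σ/2 = -197.125 (negative ⇒ clockwise traversal).

-197.125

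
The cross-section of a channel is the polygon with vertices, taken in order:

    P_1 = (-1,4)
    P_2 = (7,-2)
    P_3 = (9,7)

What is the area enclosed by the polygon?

42

Apply the surveyor's formula: 2A = Σ (x_i·y_{i+1} − x_{i+1}·y_i), indices taken mod 3.
P_1→P_2: (-1)(-2) − (7)(4) = -26
P_2→P_3: (7)(7) − (9)(-2) = 67
P_3→P_1: (9)(4) − (-1)(7) = 43
Σ = 84
Area = |Σ|/2 = 42.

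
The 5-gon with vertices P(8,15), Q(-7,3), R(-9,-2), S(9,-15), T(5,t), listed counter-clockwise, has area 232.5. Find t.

The doubled signed area Σ (x_i y_{i+1} − x_{i+1} y_i) is linear in t.
With t=0 it equals 473; the coefficient of t is 1 (from the two edges through T).
So 1·t + 473 = 2·232.5 = 465 ⇒ t = -8.

-8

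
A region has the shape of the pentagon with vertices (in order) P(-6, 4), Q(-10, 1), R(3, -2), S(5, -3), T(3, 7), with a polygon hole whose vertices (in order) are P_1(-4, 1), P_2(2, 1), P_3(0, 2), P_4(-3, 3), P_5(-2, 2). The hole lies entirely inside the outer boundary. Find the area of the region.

Outer boundary:
Cross-terms: 34, 17, 1, 44, 54  ⇒  Σ = 150
Area = |Σ|/2 = 75.
Hole:
Apply the shoelace (surveyor's) formula: 2A = Σ (x_i·y_{i+1} − x_{i+1}·y_i), indices taken mod 5.
P_1→P_2: (-4)(1) − (2)(1) = -6
P_2→P_3: (2)(2) − (0)(1) = 4
P_3→P_4: (0)(3) − (-3)(2) = 6
P_4→P_5: (-3)(2) − (-2)(3) = 0
P_5→P_1: (-2)(1) − (-4)(2) = 6
Σ = 10
Area = |Σ|/2 = 5.
Net area = 75 − 5 = 70.

70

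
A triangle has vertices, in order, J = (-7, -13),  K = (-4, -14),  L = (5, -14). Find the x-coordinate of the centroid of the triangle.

-2

Apply Gauss's area formula. First the cross-terms c_i = x_i·y_{i+1} − x_{i+1}·y_i:
  46, 126, -163  ⇒  2A = 9, A = 4.5.
Then Σ (x_i + x_{i+1})·c_i = -54, so x̄ = -54 / (6·4.5) = -2.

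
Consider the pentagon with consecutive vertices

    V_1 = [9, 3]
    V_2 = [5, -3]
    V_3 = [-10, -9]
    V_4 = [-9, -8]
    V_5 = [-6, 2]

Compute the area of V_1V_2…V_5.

Apply the shoelace (surveyor's) formula: 2A = Σ (x_i·y_{i+1} − x_{i+1}·y_i), indices taken mod 5.
Σ = (-42) + (-75) + (-1) + (-66) + (-36) = -220
Area = |Σ|/2 = 110.

110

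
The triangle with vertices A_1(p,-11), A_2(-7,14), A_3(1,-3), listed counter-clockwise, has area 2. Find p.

5

Write out the shoelace sum; only the two edges meeting at A_1 involve p:
2·Area = [(1·(-11) − p·(-3)) + (p·14 − (-7)·(-11))] + 7
       = 17·p + -81 = 4
⇒ p = 5.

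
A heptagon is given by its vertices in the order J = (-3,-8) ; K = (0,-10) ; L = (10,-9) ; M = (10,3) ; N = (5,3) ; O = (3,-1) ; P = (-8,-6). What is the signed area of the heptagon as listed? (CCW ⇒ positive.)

135.5

J→K: (-3)(-10) − (0)(-8) = 30
K→L: (0)(-9) − (10)(-10) = 100
L→M: (10)(3) − (10)(-9) = 120
M→N: (10)(3) − (5)(3) = 15
N→O: (5)(-1) − (3)(3) = -14
O→P: (3)(-6) − (-8)(-1) = -26
P→J: (-8)(-8) − (-3)(-6) = 46
Σ = 271
Signed area = Σ/2 = 135.5 (positive ⇒ counter-clockwise traversal).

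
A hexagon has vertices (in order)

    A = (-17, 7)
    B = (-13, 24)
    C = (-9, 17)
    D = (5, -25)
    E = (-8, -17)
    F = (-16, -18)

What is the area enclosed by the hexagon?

506.5

Cross-terms: -317, -5, 140, -285, -128, -418  ⇒  Σ = -1013
Area = |Σ|/2 = 506.5.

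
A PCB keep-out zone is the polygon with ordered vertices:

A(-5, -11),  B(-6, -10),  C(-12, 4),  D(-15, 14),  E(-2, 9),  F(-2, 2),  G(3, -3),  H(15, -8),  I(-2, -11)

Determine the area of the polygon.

277

Cross-terms: -16, -144, -108, -107, 14, 0, 21, -181, -33  ⇒  Σ = -554
Area = |Σ|/2 = 277.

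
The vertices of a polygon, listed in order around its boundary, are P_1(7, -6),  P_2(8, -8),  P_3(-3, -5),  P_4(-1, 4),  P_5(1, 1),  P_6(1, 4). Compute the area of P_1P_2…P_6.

62.5

Cross-terms: -8, -64, -17, -5, 3, -34  ⇒  Σ = -125
Area = |Σ|/2 = 62.5.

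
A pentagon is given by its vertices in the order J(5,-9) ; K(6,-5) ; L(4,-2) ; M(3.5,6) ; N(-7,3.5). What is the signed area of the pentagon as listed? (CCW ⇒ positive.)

83.875

Apply Gauss's area formula: 2A = Σ (x_i·y_{i+1} − x_{i+1}·y_i), indices taken mod 5.
Cross-terms: 29, 8, 31, 54.25, 45.5  ⇒  Σ = 167.75
Signed area = Σ/2 = 83.875 (positive ⇒ counter-clockwise traversal).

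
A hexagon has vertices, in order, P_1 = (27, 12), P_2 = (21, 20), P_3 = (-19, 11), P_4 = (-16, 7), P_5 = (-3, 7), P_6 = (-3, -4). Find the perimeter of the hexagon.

114

|P_1P_2| = √((-6)² + (8)²) = √100 = 10
|P_2P_3| = √((-40)² + (-9)²) = √1681 = 41
|P_3P_4| = √((3)² + (-4)²) = √25 = 5
|P_4P_5| = √((13)² + (0)²) = √169 = 13
|P_5P_6| = √((0)² + (-11)²) = √121 = 11
|P_6P_1| = √((30)² + (16)²) = √1156 = 34
Perimeter = 10 + 41 + 5 + 13 + 11 + 34 = 114.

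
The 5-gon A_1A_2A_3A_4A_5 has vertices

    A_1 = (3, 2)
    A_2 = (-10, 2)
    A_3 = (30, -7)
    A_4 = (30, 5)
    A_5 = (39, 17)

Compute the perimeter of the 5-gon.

120

|A_1A_2| = √((-13)² + (0)²) = √169 = 13
|A_2A_3| = √((40)² + (-9)²) = √1681 = 41
|A_3A_4| = √((0)² + (12)²) = √144 = 12
|A_4A_5| = √((9)² + (12)²) = √225 = 15
|A_5A_1| = √((-36)² + (-15)²) = √1521 = 39
Perimeter = 13 + 41 + 12 + 15 + 39 = 120.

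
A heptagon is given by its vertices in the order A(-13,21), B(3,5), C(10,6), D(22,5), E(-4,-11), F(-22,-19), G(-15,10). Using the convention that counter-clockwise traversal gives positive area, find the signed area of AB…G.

-660

Σ = (-128) + (-32) + (-82) + (-222) + (-166) + (-505) + (-185) = -1320
Signed area = Σ/2 = -660 (negative ⇒ clockwise traversal).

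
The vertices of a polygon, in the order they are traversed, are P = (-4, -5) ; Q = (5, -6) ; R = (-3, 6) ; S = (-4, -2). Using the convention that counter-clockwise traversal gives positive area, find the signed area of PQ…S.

51.5

P→Q: (-4)(-6) − (5)(-5) = 49
Q→R: (5)(6) − (-3)(-6) = 12
R→S: (-3)(-2) − (-4)(6) = 30
S→P: (-4)(-5) − (-4)(-2) = 12
Σ = 103
Signed area = Σ/2 = 51.5 (positive ⇒ counter-clockwise traversal).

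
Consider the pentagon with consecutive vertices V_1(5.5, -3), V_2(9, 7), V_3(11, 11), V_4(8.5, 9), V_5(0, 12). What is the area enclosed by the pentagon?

64.5

Apply Gauss's area formula: 2A = Σ (x_i·y_{i+1} − x_{i+1}·y_i), indices taken mod 5.
Cross-terms: 65.5, 22, 5.5, 102, -66  ⇒  Σ = 129
Area = |Σ|/2 = 64.5.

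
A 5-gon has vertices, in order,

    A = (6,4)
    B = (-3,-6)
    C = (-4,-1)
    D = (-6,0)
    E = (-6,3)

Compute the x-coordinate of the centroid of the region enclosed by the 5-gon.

Apply Gauss's area formula. First the cross-terms c_i = x_i·y_{i+1} − x_{i+1}·y_i:
  -24, -21, -6, -18, -42  ⇒  2A = -111, A = -55.5.
Then Σ (x_i + x_{i+1})·c_i = 351, so x̄ = 351 / (6·(-55.5)) = -39/37.

-39/37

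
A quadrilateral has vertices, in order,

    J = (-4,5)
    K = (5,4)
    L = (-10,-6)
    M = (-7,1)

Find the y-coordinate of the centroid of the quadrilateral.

35/38

Apply the shoelace (surveyor's) formula. First the cross-terms c_i = x_i·y_{i+1} − x_{i+1}·y_i:
  -41, 10, -52, -31  ⇒  2A = -114, A = -57.
Then Σ (y_i + y_{i+1})·c_i = -315, so ȳ = -315 / (6·(-57)) = 35/38.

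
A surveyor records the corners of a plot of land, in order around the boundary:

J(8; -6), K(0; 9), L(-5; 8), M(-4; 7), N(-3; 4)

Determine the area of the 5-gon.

52.5

Apply Gauss's area formula: 2A = Σ (x_i·y_{i+1} − x_{i+1}·y_i), indices taken mod 5.
Σ = (72) + (45) + (-3) + (5) + (-14) = 105
Area = |Σ|/2 = 52.5.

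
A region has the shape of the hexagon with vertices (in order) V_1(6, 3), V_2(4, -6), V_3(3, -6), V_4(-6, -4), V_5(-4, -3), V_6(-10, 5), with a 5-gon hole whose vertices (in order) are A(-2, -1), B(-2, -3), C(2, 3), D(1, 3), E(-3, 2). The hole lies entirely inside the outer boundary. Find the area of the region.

92.5

Outer boundary:
Apply the shoelace (surveyor's) formula: 2A = Σ (x_i·y_{i+1} − x_{i+1}·y_i), indices taken mod 6.
Σ = (-48) + (-6) + (-48) + (2) + (-50) + (-60) = -210
Area = |Σ|/2 = 105.
Hole:
Apply the surveyor's formula: 2A = Σ (x_i·y_{i+1} − x_{i+1}·y_i), indices taken mod 5.
Cross-terms: 4, 0, 3, 11, 7  ⇒  Σ = 25
Area = |Σ|/2 = 12.5.
Net area = 105 − 12.5 = 92.5.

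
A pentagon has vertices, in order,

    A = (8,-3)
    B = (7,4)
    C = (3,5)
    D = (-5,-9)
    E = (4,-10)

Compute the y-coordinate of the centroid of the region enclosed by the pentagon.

-125/38

Apply Gauss's area formula. First the cross-terms c_i = x_i·y_{i+1} − x_{i+1}·y_i:
  53, 23, -2, 86, 68  ⇒  2A = 228, A = 114.
Then Σ (y_i + y_{i+1})·c_i = -2250, so ȳ = -2250 / (6·114) = -125/38.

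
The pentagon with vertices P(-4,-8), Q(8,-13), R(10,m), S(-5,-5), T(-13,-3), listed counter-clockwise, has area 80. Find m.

Write out the shoelace sum; only the two edges meeting at R involve m:
2·Area = [(8·m − 10·(-13)) + (10·(-5) − (-5)·m)] + 158
       = 13·m + 238 = 160
⇒ m = -6.

-6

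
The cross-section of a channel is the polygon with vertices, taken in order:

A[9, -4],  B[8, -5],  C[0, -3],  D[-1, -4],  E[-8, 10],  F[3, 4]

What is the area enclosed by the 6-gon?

96

Apply Gauss's area formula: 2A = Σ (x_i·y_{i+1} − x_{i+1}·y_i), indices taken mod 6.
Cross-terms: -13, -24, -3, -42, -62, -48  ⇒  Σ = -192
Area = |Σ|/2 = 96.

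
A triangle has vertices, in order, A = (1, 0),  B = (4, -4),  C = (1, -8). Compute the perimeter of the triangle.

18

|AB| = √((3)² + (-4)²) = √25 = 5
|BC| = √((-3)² + (-4)²) = √25 = 5
|CA| = √((0)² + (8)²) = √64 = 8
Perimeter = 5 + 5 + 8 = 18.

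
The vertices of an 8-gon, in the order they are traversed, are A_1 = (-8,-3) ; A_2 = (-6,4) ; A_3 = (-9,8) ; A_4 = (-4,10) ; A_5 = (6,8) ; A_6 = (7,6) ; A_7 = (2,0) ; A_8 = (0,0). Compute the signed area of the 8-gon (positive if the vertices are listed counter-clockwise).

Apply the shoelace formula: 2A = Σ (x_i·y_{i+1} − x_{i+1}·y_i), indices taken mod 8.
Σ = (-50) + (-12) + (-58) + (-92) + (-20) + (-12) + (0) + (0) = -244
Signed area = Σ/2 = -122 (negative ⇒ clockwise traversal).

-122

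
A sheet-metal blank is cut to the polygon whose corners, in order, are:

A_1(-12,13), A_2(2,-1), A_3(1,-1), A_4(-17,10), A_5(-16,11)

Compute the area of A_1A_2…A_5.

Σ = (-14) + (-1) + (-7) + (-27) + (-76) = -125
Area = |Σ|/2 = 62.5.

62.5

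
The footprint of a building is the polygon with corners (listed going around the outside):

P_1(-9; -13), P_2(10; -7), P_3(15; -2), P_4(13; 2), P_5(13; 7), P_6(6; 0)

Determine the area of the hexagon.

Apply the surveyor's formula: 2A = Σ (x_i·y_{i+1} − x_{i+1}·y_i), indices taken mod 6.
Cross-terms: 193, 85, 56, 65, -42, -78  ⇒  Σ = 279
Area = |Σ|/2 = 139.5.

139.5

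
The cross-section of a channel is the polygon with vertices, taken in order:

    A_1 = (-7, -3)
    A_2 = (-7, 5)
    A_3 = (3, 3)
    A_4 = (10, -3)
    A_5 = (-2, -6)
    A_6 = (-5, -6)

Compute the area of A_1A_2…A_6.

121

Σ = (-56) + (-36) + (-39) + (-66) + (-18) + (-27) = -242
Area = |Σ|/2 = 121.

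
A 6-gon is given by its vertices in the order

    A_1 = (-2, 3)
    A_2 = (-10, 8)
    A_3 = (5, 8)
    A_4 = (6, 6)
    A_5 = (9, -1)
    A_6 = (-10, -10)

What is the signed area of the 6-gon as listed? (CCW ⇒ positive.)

-167

Cross-terms: 14, -120, -18, -60, -100, -50  ⇒  Σ = -334
Signed area = Σ/2 = -167 (negative ⇒ clockwise traversal).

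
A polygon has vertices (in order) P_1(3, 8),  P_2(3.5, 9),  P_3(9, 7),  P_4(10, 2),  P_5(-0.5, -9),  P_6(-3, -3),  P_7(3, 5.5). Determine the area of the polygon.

Apply the shoelace (surveyor's) formula: 2A = Σ (x_i·y_{i+1} − x_{i+1}·y_i), indices taken mod 7.
Σ = (-1) + (-56.5) + (-52) + (-89) + (-25.5) + (-7.5) + (7.5) = -224
Area = |Σ|/2 = 112.

112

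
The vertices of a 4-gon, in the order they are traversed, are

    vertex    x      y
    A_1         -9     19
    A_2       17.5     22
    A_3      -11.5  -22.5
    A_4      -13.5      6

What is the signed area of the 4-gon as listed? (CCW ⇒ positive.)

Σ = (-530.5) + (-140.75) + (-372.75) + (-202.5) = -1246.5
Signed area = Σ/2 = -623.25 (negative ⇒ clockwise traversal).

-623.25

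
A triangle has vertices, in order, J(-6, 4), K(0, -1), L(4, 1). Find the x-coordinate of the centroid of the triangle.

Apply the surveyor's formula. First the cross-terms c_i = x_i·y_{i+1} − x_{i+1}·y_i:
  6, 4, 22  ⇒  2A = 32, A = 16.
Then Σ (x_i + x_{i+1})·c_i = -64, so x̄ = -64 / (6·16) = -2/3.

-2/3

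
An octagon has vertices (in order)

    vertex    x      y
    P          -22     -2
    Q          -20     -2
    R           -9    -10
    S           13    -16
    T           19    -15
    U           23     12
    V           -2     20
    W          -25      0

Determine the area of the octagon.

1088

Apply the shoelace (surveyor's) formula: 2A = Σ (x_i·y_{i+1} − x_{i+1}·y_i), indices taken mod 8.
P→Q: (-22)(-2) − (-20)(-2) = 4
Q→R: (-20)(-10) − (-9)(-2) = 182
R→S: (-9)(-16) − (13)(-10) = 274
S→T: (13)(-15) − (19)(-16) = 109
T→U: (19)(12) − (23)(-15) = 573
U→V: (23)(20) − (-2)(12) = 484
V→W: (-2)(0) − (-25)(20) = 500
W→P: (-25)(-2) − (-22)(0) = 50
Σ = 2176
Area = |Σ|/2 = 1088.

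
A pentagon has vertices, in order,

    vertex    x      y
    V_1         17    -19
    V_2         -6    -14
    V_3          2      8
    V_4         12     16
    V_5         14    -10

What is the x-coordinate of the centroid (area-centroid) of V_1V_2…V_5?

Apply Gauss's area formula. First the cross-terms c_i = x_i·y_{i+1} − x_{i+1}·y_i:
  -352, -20, -64, -344, -96  ⇒  2A = -876, A = -438.
Then Σ (x_i + x_{i+1})·c_i = -16608, so x̄ = -16608 / (6·(-438)) = 1384/219.

1384/219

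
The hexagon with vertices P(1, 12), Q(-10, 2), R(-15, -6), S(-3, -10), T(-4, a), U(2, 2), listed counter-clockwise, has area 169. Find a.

-4

The doubled signed area Σ (x_i y_{i+1} − x_{i+1} y_i) is linear in a.
With a=0 it equals 318; the coefficient of a is -5 (from the two edges through T).
So -5·a + 318 = 2·169 = 338 ⇒ a = -4.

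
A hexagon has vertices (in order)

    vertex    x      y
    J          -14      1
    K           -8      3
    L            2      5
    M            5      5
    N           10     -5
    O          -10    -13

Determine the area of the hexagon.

Apply the shoelace formula: 2A = Σ (x_i·y_{i+1} − x_{i+1}·y_i), indices taken mod 6.
J→K: (-14)(3) − (-8)(1) = -34
K→L: (-8)(5) − (2)(3) = -46
L→M: (2)(5) − (5)(5) = -15
M→N: (5)(-5) − (10)(5) = -75
N→O: (10)(-13) − (-10)(-5) = -180
O→J: (-10)(1) − (-14)(-13) = -192
Σ = -542
Area = |Σ|/2 = 271.

271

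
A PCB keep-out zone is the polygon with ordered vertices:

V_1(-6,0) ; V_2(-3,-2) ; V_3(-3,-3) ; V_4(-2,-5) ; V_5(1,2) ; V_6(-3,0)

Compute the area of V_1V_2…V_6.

15.5

Apply Gauss's area formula: 2A = Σ (x_i·y_{i+1} − x_{i+1}·y_i), indices taken mod 6.
Σ = (12) + (3) + (9) + (1) + (6) + (0) = 31
Area = |Σ|/2 = 15.5.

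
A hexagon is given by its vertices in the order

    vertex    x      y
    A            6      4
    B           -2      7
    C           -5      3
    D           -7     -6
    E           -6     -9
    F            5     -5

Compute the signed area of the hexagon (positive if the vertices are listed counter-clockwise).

141

Σ = (50) + (29) + (51) + (27) + (75) + (50) = 282
Signed area = Σ/2 = 141 (positive ⇒ counter-clockwise traversal).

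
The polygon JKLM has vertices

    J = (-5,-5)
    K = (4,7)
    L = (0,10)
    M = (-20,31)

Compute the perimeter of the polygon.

|JK| = √((9)² + (12)²) = √225 = 15
|KL| = √((-4)² + (3)²) = √25 = 5
|LM| = √((-20)² + (21)²) = √841 = 29
|MJ| = √((15)² + (-36)²) = √1521 = 39
Perimeter = 15 + 5 + 29 + 39 = 88.

88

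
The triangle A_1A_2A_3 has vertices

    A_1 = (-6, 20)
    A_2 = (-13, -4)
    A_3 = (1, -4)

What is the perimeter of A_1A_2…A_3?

64

|A_1A_2| = √((-7)² + (-24)²) = √625 = 25
|A_2A_3| = √((14)² + (0)²) = √196 = 14
|A_3A_1| = √((-7)² + (24)²) = √625 = 25
Perimeter = 25 + 14 + 25 = 64.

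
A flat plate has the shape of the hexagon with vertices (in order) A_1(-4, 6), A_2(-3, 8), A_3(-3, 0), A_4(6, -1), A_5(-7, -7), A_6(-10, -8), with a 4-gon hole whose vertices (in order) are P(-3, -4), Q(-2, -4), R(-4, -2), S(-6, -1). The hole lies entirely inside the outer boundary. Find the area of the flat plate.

68.5

Outer boundary:
Σ = (-14) + (24) + (3) + (-49) + (-14) + (-92) = -142
Area = |Σ|/2 = 71.
Hole:
Cross-terms: 4, -12, -8, 21  ⇒  Σ = 5
Area = |Σ|/2 = 2.5.
Net area = 71 − 2.5 = 68.5.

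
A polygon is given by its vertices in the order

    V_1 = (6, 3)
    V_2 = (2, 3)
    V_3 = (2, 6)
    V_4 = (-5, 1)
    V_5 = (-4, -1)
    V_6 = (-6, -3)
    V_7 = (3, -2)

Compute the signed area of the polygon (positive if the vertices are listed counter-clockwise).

V_1→V_2: (6)(3) − (2)(3) = 12
V_2→V_3: (2)(6) − (2)(3) = 6
V_3→V_4: (2)(1) − (-5)(6) = 32
V_4→V_5: (-5)(-1) − (-4)(1) = 9
V_5→V_6: (-4)(-3) − (-6)(-1) = 6
V_6→V_7: (-6)(-2) − (3)(-3) = 21
V_7→V_1: (3)(3) − (6)(-2) = 21
Σ = 107
Signed area = Σ/2 = 53.5 (positive ⇒ counter-clockwise traversal).

53.5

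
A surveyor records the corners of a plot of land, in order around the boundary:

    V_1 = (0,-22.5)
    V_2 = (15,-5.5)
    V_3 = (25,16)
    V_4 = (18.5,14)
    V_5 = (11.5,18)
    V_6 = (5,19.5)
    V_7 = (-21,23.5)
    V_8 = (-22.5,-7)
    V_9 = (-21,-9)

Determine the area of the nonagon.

1403

Σ = (337.5) + (377.5) + (54) + (172) + (134.25) + (527) + (675.75) + (55.5) + (472.5) = 2806
Area = |Σ|/2 = 1403.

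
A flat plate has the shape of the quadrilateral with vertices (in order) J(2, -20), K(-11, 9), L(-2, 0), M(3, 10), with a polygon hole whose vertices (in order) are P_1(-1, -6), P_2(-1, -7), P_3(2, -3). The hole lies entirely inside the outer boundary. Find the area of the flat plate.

Outer boundary:
Apply the shoelace (surveyor's) formula: 2A = Σ (x_i·y_{i+1} − x_{i+1}·y_i), indices taken mod 4.
Cross-terms: -202, 18, -20, -80  ⇒  Σ = -284
Area = |Σ|/2 = 142.
Hole:
P_1→P_2: (-1)(-7) − (-1)(-6) = 1
P_2→P_3: (-1)(-3) − (2)(-7) = 17
P_3→P_1: (2)(-6) − (-1)(-3) = -15
Σ = 3
Area = |Σ|/2 = 1.5.
Net area = 142 − 1.5 = 140.5.

140.5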